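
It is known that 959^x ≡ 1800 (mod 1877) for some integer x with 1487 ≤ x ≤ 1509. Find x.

1505

Compute 959^1487 mod 1877 = 1694, then multiply by 959 repeatedly:
  959^1487=1694  959^1488=941  959^1489=1459  959^1490=816  959^1491=1712
  959^1492=1310  959^1493=577  959^1494=1505  959^1495=1759  959^1496=1335
  959^1497=151  959^1498=280  959^1499=109  959^1500=1296  959^1501=290
  959^1502=314  959^1503=806  959^1504=1507  959^1505=1800
Found 1800 at exponent 1505.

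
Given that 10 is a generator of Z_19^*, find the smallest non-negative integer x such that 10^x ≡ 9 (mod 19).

Successive powers of 10 modulo 19:
  10^0=1  10^1=10  10^2=5  10^3=12  10^4=6  10^5=3
  10^6=11  10^7=15  10^8=17  10^9=18  10^10=9
So 10^10 ≡ 9 (mod 19), giving x = 10.

10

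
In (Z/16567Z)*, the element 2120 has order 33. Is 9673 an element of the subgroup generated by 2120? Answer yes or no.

9673 ∈ ⟨2120⟩ iff 9673^33 ≡ 1 (mod 16567), since |⟨2120⟩| = 33.
9673^33 mod 16567 = 1.
Since 1 = 1, 9673 lies in the subgroup.

yes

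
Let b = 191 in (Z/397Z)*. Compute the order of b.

The order of 191 must divide p − 1 = 396 = 2^2 · 3^2 · 11.
Divisors: 1, 2, 3, 4, 6, 9, 11, 12, 18, 22, 33, 36, 44, 66, 99, 132, 198, 396.
Check each in increasing order: 191^1 ≡ 191;  191^2 ≡ 354;  191^3 ≡ 124;  191^4 ≡ 261;  191^6 ≡ 290;  191^9 ≡ 230;  191^11 ≡ 35;  191^12 ≡ 333;  191^18 ≡ 99;  191^22 ≡ 34;  191^33 ≡ 396;  191^36 ≡ 273;  191^44 ≡ 362;  191^66 ≡ 1.
Smallest exponent giving 1 is 66.

66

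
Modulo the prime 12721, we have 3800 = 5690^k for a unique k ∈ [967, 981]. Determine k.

973

Compute 5690^967 mod 12721 = 4753, then multiply by 5690 repeatedly:
  5690^967=4753  5690^968=12445  5690^969=6964  5690^970=11966  5690^971=3748
  5690^972=5724  5690^973=3800
Found 3800 at exponent 973.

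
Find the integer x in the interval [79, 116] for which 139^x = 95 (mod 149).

92

Compute 139^79 mod 149 = 21, then multiply by 139 repeatedly:
  139^79=21  139^80=88  139^81=14  139^82=9  139^83=59
  139^84=6  139^85=89  139^86=4  139^87=109  139^88=102
  139^89=23  139^90=68  139^91=65  139^92=95
Found 95 at exponent 92.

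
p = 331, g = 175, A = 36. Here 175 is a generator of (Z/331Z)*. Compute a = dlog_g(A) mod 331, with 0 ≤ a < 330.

Baby-step giant-step with m = ceil(sqrt(330)) = 19.
Baby table (175^j mod 331 for j=0..18):
  0:1  1:175  2:173  3:154  4:139  5:162  6:215  7:222
  8:123  9:10  10:95  11:75  12:216  13:66  14:296  15:164
  16:234  17:237  18:100
Giant step factor: 175^(-19) ≡ 254 (mod 331).
Scan 36·254^i mod 331 for i = 0, 1, …:
  i=0: 36   i=1: 207   i=2: 280   i=3: 286
  i=4: 155   i=5: 312   i=6: 139
Match at i=6, j=4: a = 6·19 + 4 = 118.

118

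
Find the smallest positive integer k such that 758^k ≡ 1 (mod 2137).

The order of 758 must divide p − 1 = 2136 = 2^3 · 3 · 89.
Divisors: 1, 2, 3, 4, 6, 8, 12, 24, 89, 178, 267, 356, 534, 712, 1068, 2136.
Check each in increasing order: 758^1 ≡ 758;  758^2 ≡ 1848;  758^3 ≡ 1049;  758^4 ≡ 178;  758^6 ≡ 1983;  758^8 ≡ 1766;  758^12 ≡ 209;  758^24 ≡ 941;  758^89 ≡ 1872;  758^178 ≡ 1841;  758^267 ≡ 1508;  758^356 ≡ 2136;  758^534 ≡ 296;  758^712 ≡ 1.
Smallest exponent giving 1 is 712.

712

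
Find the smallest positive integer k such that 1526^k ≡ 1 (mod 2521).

The order of 1526 must divide p − 1 = 2520 = 2^3 · 3^2 · 5 · 7.
Divisors: 1, 2, 3, 4, 5, 6, 7, 8, 9, 10, 12, 14, 15, 18, 20, 21, 24, 28, 30, 35, 36, 40, 42, 45, 56, 60, 63, 70, 72, 84, 90, 105, 120, 126, 140, 168, 180, 210, 252, 280, 315, 360, 420, 504, 630, 840, 1260, 2520.
Check each in increasing order: 1526^1 ≡ 1526;  1526^2 ≡ 1793;  1526^3 ≡ 833;  1526^4 ≡ 574;  1526^5 ≡ 1137;  1526^6 ≡ 614;  1526^7 ≡ 1673;  1526^8 ≡ 1746;  1526^9 ≡ 2220;  1526^10 ≡ 2017;  1526^12 ≡ 1367;  1526^14 ≡ 619;  1526^15 ≡ 1740;  1526^18 ≡ 2366;  1526^20 ≡ 1916;  1526^21 ≡ 1977;  1526^24 ≡ 628;  1526^28 ≡ 2490;  1526^30 ≡ 2400;  1526^35 ≡ 1078;  1526^36 ≡ 1336;  1526^40 ≡ 480;  1526^42 ≡ 979;  1526^45 ≡ 1224;  1526^56 ≡ 961;  1526^60 ≡ 2036;  1526^63 ≡ 1876;  1526^70 ≡ 2424;  1526^72 ≡ 28;  1526^84 ≡ 461;  1526^90 ≡ 702;  1526^105 ≡ 1316;  1526^120 ≡ 772;  1526^126 ≡ 60;  1526^140 ≡ 1846;  1526^168 ≡ 757;  1526^180 ≡ 1209;  1526^210 ≡ 2450;  1526^252 ≡ 1079;  1526^280 ≡ 1845;  1526^315 ≡ 2362;  1526^360 ≡ 2022;  1526^420 ≡ 2520;  1526^504 ≡ 2060;  1526^630 ≡ 71;  1526^840 ≡ 1.
Smallest exponent giving 1 is 840.

840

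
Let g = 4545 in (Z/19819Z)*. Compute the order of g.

367

The order of 4545 must divide p − 1 = 19818 = 2 · 3^3 · 367.
Divisors: 1, 2, 3, 6, 9, 18, 27, 54, 367, 734, 1101, 2202, 3303, 6606, 9909, 19818.
Check each in increasing order: 4545^1 ≡ 4545;  4545^2 ≡ 5627;  4545^3 ≡ 8205;  4545^6 ≡ 16701;  4545^9 ≡ 3139;  4545^18 ≡ 3278;  4545^27 ≡ 3581;  4545^54 ≡ 668;  4545^367 ≡ 1.
Smallest exponent giving 1 is 367.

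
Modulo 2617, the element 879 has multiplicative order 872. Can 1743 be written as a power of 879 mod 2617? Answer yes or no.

no

1743 ∈ ⟨879⟩ iff 1743^872 ≡ 1 (mod 2617), since |⟨879⟩| = 872.
1743^872 mod 2617 = 1552.
Since 1552 ≠ 1, 1743 does not lie in the subgroup.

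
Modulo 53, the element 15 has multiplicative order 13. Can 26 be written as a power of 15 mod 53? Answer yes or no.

no

26 ∈ ⟨15⟩ iff 26^13 ≡ 1 (mod 53), since |⟨15⟩| = 13.
26^13 mod 53 = 30.
Since 30 ≠ 1, 26 does not lie in the subgroup.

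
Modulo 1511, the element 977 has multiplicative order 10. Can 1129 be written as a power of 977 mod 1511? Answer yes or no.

no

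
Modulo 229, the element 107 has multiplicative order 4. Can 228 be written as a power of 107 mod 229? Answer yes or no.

yes

228 ∈ ⟨107⟩ iff 228^4 ≡ 1 (mod 229), since |⟨107⟩| = 4.
228^4 mod 229 = 1.
Since 1 = 1, 228 lies in the subgroup.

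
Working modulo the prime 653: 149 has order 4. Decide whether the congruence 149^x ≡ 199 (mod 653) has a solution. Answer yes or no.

⟨149⟩ has order 4; its elements mod 653 are {1, 149, 504, 652}.
199 is not in this set.

no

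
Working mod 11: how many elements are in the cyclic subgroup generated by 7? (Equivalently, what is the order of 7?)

The order of 7 must divide p − 1 = 10 = 2 · 5.
Divisors: 1, 2, 5, 10.
Check each in increasing order: 7^1 ≡ 7;  7^2 ≡ 5;  7^5 ≡ 10;  7^10 ≡ 1.
Smallest exponent giving 1 is 10.

10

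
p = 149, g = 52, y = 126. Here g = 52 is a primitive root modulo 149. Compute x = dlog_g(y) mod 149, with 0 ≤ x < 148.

Baby-step giant-step with m = ceil(sqrt(148)) = 13.
Baby table (52^j mod 149 for j=0..12):
  0:1  1:52  2:22  3:101  4:37  5:136  6:69  7:12
  8:28  9:115  10:20  11:146  12:142
Giant step factor: 52^(-13) ≡ 79 (mod 149).
Scan 126·79^i mod 149 for i = 0, 1, …:
  i=0: 126   i=1: 120   i=2: 93   i=3: 46
  i=4: 58   i=5: 112   i=6: 57   i=7: 33
  i=8: 74   i=9: 35   i=10: 83   i=11: 1
Match at i=11, j=0: x = 11·13 + 0 = 143.

143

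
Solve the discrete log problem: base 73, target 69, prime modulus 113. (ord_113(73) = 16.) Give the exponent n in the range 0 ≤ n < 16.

Successive powers of 73 modulo 113:
  73^0=1  73^1=73  73^2=18  73^3=71  73^4=98  73^5=35
  73^6=69
So 73^6 ≡ 69 (mod 113), giving n = 6.

6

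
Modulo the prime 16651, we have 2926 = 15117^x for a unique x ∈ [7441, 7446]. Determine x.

Compute 15117^7441 mod 16651 = 1828, then multiply by 15117 repeatedly:
  15117^7441=1828  15117^7442=9867  15117^7443=16432  15117^7444=2926
Found 2926 at exponent 7444.

7444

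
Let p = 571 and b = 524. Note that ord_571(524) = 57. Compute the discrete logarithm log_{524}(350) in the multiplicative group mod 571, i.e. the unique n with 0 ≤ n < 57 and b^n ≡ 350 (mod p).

Successive powers of 524 modulo 571:
  524^0=1  524^1=524  524^2=496  524^3=99  524^4=486  524^5=569
  524^6=94  524^7=150  524^8=373  524^9=170  524^10=4  524^11=383
  524^12=271  524^13=396  524^14=231  524^15=563  524^16=376  524^17=29
  524^18=350
So 524^18 ≡ 350 (mod 571), giving n = 18.

18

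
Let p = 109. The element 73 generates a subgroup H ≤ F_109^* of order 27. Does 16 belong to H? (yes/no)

yes

16 ∈ ⟨73⟩ iff 16^27 ≡ 1 (mod 109), since |⟨73⟩| = 27.
16^27 mod 109 = 1.
Since 1 = 1, 16 lies in the subgroup.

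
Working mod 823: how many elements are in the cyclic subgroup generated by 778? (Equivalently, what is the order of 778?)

The order of 778 must divide p − 1 = 822 = 2 · 3 · 137.
Divisors: 1, 2, 3, 6, 137, 274, 411, 822.
Check each in increasing order: 778^1 ≡ 778;  778^2 ≡ 379;  778^3 ≡ 228;  778^6 ≡ 135;  778^137 ≡ 648;  778^274 ≡ 174;  778^411 ≡ 1.
Smallest exponent giving 1 is 411.

411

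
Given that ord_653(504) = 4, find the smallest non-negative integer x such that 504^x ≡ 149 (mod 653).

3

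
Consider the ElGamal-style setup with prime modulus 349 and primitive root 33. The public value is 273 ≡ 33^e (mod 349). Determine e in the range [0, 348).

104

Baby-step giant-step with m = ceil(sqrt(348)) = 19.
Baby table (33^j mod 349 for j=0..18):
  0:1  1:33  2:42  3:339  4:19  5:278  6:100  7:159
  8:12  9:47  10:155  11:229  12:228  13:195  14:153  15:163
  16:144  17:215  18:115
Giant step factor: 33^(-19) ≡ 230 (mod 349).
Scan 273·230^i mod 349 for i = 0, 1, …:
  i=0: 273   i=1: 319   i=2: 80   i=3: 252
  i=4: 26   i=5: 47
Match at i=5, j=9: e = 5·19 + 9 = 104.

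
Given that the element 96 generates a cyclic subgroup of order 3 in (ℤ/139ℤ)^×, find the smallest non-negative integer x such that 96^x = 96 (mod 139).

Successive powers of 96 modulo 139:
  96^0=1  96^1=96
So 96^1 ≡ 96 (mod 139), giving x = 1.

1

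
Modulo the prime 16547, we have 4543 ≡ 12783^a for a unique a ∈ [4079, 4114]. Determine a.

4090

Compute 12783^4079 mod 16547 = 6162, then multiply by 12783 repeatedly:
  12783^4079=6162  12783^4080=5126  12783^4081=16085  12783^4082=1533  12783^4083=4691
  12783^4084=15272  12783^4085=470  12783^4086=1449  12783^4087=6474  12783^4088=5595
  12783^4089=4751  12783^4090=4543
Found 4543 at exponent 4090.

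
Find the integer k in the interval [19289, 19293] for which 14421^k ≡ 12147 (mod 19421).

Compute 14421^19289 mod 19421 = 8427, then multiply by 14421 repeatedly:
  14421^19289=8427  14421^19290=8570  14421^19291=12147
Found 12147 at exponent 19291.

19291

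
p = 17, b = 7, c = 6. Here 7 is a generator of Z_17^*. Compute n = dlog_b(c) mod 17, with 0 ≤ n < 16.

Successive powers of 7 modulo 17:
  7^0=1  7^1=7  7^2=15  7^3=3  7^4=4  7^5=11
  7^6=9  7^7=12  7^8=16  7^9=10  7^10=2  7^11=14
  7^12=13  7^13=6
So 7^13 ≡ 6 (mod 17), giving n = 13.

13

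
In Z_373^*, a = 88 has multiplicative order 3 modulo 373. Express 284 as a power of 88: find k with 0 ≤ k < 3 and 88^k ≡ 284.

Successive powers of 88 modulo 373:
  88^0=1  88^1=88  88^2=284
So 88^2 ≡ 284 (mod 373), giving k = 2.

2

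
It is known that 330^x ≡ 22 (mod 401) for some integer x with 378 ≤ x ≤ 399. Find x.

Compute 330^378 mod 401 = 247, then multiply by 330 repeatedly:
  330^378=247  330^379=107  330^380=22
Found 22 at exponent 380.

380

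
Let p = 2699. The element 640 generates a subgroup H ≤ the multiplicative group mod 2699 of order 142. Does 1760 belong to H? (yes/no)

no

1760 ∈ ⟨640⟩ iff 1760^142 ≡ 1 (mod 2699), since |⟨640⟩| = 142.
1760^142 mod 2699 = 466.
Since 466 ≠ 1, 1760 does not lie in the subgroup.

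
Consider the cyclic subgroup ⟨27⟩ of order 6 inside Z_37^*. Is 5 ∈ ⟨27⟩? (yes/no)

no

⟨27⟩ has order 6; its elements mod 37 are {1, 10, 11, 26, 27, 36}.
5 is not in this set.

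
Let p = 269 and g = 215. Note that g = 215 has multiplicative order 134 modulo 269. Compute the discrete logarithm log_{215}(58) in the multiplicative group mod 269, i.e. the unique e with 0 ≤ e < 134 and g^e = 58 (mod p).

Baby-step giant-step with m = ceil(sqrt(134)) = 12.
Baby table (215^j mod 269 for j=0..11):
  0:1  1:215  2:226  3:170  4:235  5:222  6:117  7:138
  8:80  9:253  10:57  11:150
Giant step factor: 215^(-12) ≡ 260 (mod 269).
Scan 58·260^i mod 269 for i = 0, 1, …:
  i=0: 58   i=1: 16   i=2: 125   i=3: 220
  i=4: 172   i=5: 66   i=6: 213   i=7: 235
Match at i=7, j=4: e = 7·12 + 4 = 88.

88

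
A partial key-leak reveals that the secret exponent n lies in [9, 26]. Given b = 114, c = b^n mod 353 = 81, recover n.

12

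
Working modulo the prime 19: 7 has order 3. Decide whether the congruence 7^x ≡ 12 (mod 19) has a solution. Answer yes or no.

no

⟨7⟩ has order 3; its elements mod 19 are {1, 7, 11}.
12 is not in this set.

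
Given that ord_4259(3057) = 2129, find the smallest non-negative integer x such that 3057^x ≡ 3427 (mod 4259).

Baby-step giant-step with m = ceil(sqrt(2129)) = 47.
Baby table (3057^j mod 4259 for j=0..46):
  0:1  1:3057  2:1003  3:3950  4:885  5:980  6:1783  7:3370
  8:3828  9:2723  10:2125  11:1150  12:1875  13:3520  14:2406  15:4108
  16:2624  17:1871  18:4069  19:2653  20:1085  21:3343  22:2210  23:1196
  24:1950  25:2809  26:969  27:2228  28:855  29:2968  30:1506  31:4122
  32:2832  33:3136  34:4002  35:2266  36:2028  37:2751  38:2541  39:3680
  40:1741  41:2746  42:33  43:2924  44:3286  45:2580  46:3651
Giant step factor: 3057^(-47) ≡ 4109 (mod 4259).
Scan 3427·4109^i mod 4259 for i = 0, 1, …:
  i=0: 3427   i=1: 1289   i=2: 2564   i=3: 2969
  i=4: 1845   i=5: 85   i=6: 27   i=7: 209
  i=8: 2722   i=9: 564     …   i=22: 3472
  i=23: 3057
Match at i=23, j=1: x = 23·47 + 1 = 1082.

1082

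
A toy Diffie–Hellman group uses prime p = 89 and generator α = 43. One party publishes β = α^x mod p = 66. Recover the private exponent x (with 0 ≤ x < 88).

Baby-step giant-step with m = ceil(sqrt(88)) = 10.
Baby table (43^j mod 89 for j=0..9):
  0:1  1:43  2:69  3:30  4:44  5:23  6:10  7:74
  8:67  9:33
Giant step factor: 43^(-10) ≡ 71 (mod 89).
Scan 66·71^i mod 89 for i = 0, 1, …:
  i=0: 66   i=1: 58   i=2: 24   i=3: 13
  i=4: 33
Match at i=4, j=9: x = 4·10 + 9 = 49.

49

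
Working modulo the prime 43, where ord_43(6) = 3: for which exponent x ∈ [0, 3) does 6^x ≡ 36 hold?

Successive powers of 6 modulo 43:
  6^0=1  6^1=6  6^2=36
So 6^2 ≡ 36 (mod 43), giving x = 2.

2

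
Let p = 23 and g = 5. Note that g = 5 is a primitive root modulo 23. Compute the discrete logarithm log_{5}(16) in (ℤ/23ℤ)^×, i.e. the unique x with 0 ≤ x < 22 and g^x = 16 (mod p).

Successive powers of 5 modulo 23:
  5^0=1  5^1=5  5^2=2  5^3=10  5^4=4  5^5=20
  5^6=8  5^7=17  5^8=16
So 5^8 ≡ 16 (mod 23), giving x = 8.

8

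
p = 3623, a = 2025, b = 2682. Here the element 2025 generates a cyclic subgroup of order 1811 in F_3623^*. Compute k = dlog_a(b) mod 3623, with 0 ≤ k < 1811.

Baby-step giant-step with m = ceil(sqrt(1811)) = 43.
Baby table (2025^j mod 3623 for j=0..42):
  0:1  1:2025  2:3012  3:1791  4:152  5:3468  6:1326  7:507
  8:1366  9:1801  10:2287  11:981  12:1121  13:2027  14:3439  15:569
  16:111  17:149  18:1016  19:3159  20:2380  21:910  22:2266  23:1932
  24:3083  25:646  26:247  27:201  28:1249  29:371  30:1314  31:1568
  32:1452  33:2047  34:463  35:2841  36:3324  37:3189  38:1539  39:695
  40:1651  41:2869  42:2056
Giant step factor: 2025^(-43) ≡ 1410 (mod 3623).
Scan 2682·1410^i mod 3623 for i = 0, 1, …:
  i=0: 2682   i=1: 2831   i=2: 2787   i=3: 2338
  i=4: 3273   i=5: 2851   i=6: 2003   i=7: 1913
  i=8: 1818   i=9: 1919     …   i=38: 2048
  i=39: 149
Match at i=39, j=17: k = 39·43 + 17 = 1694.

1694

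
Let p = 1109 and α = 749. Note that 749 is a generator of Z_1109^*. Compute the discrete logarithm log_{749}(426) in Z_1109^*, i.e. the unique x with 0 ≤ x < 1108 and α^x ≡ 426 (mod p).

Baby-step giant-step with m = ceil(sqrt(1108)) = 34.
Baby table (749^j mod 1109 for j=0..33):
  0:1  1:749  2:956  3:739  4:120  5:51  6:493  7:1069
  8:1092  9:575  10:383  11:745  12:178  13:242  14:491  15:680
  16:289  17:206  18:143  19:643  20:301  21:322  22:525  23:639
  24:632  25:934  26:896  27:159  28:428  29:71  30:1056  31:227
  32:346  33:757
Giant step factor: 749^(-34) ≡ 298 (mod 1109).
Scan 426·298^i mod 1109 for i = 0, 1, …:
  i=0: 426   i=1: 522   i=2: 296   i=3: 597
  i=4: 466   i=5: 243   i=6: 329   i=7: 450
  i=8: 1020   i=9: 94     …   i=19: 912
  i=20: 71
Match at i=20, j=29: x = 20·34 + 29 = 709.

709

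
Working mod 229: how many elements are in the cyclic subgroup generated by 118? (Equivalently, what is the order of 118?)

114

The order of 118 must divide p − 1 = 228 = 2^2 · 3 · 19.
Divisors: 1, 2, 3, 4, 6, 12, 19, 38, 57, 76, 114, 228.
Check each in increasing order: 118^1 ≡ 118;  118^2 ≡ 184;  118^3 ≡ 186;  118^4 ≡ 193;  118^6 ≡ 17;  118^12 ≡ 60;  118^19 ≡ 135;  118^38 ≡ 134;  118^57 ≡ 228;  118^76 ≡ 94;  118^114 ≡ 1.
Smallest exponent giving 1 is 114.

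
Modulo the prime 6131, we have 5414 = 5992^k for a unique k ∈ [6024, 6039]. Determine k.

Compute 5992^6024 mod 6131 = 4250, then multiply by 5992 repeatedly:
  5992^6024=4250  5992^6025=3957  5992^6026=1767  5992^6027=5758  5992^6028=2799
  5992^6029=3323  5992^6030=4059  5992^6031=5982  5992^6032=2318  5992^6033=2741
  5992^6034=5254  5992^6035=5414
Found 5414 at exponent 6035.

6035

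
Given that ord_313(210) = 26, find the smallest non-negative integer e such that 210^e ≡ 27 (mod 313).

20

Successive powers of 210 modulo 313:
  210^0=1  210^1=210  210^2=280  210^3=269  210^4=150  210^5=200
  210^6=58  210^7=286  210^8=277  210^9=265  210^10=249  210^11=19
  210^12=234  210^13=312  210^14=103  210^15=33  210^16=44  210^17=163
  210^18=113  210^19=255  210^20=27
So 210^20 ≡ 27 (mod 313), giving e = 20.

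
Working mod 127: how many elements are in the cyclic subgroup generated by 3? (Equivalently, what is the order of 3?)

The order of 3 must divide p − 1 = 126 = 2 · 3^2 · 7.
Divisors: 1, 2, 3, 6, 7, 9, 14, 18, 21, 42, 63, 126.
Check each in increasing order: 3^1 ≡ 3;  3^2 ≡ 9;  3^3 ≡ 27;  3^6 ≡ 94;  3^7 ≡ 28;  3^9 ≡ 125;  3^14 ≡ 22;  3^18 ≡ 4;  3^21 ≡ 108;  3^42 ≡ 107;  3^63 ≡ 126;  3^126 ≡ 1.
Smallest exponent giving 1 is 126.

126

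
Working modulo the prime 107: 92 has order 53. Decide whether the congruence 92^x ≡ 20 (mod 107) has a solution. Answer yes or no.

20 ∈ ⟨92⟩ iff 20^53 ≡ 1 (mod 107), since |⟨92⟩| = 53.
20^53 mod 107 = 106.
Since 106 ≠ 1, 20 does not lie in the subgroup.

no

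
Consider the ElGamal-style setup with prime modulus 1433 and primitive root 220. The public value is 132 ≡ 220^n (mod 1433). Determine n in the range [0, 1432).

Baby-step giant-step with m = ceil(sqrt(1432)) = 38.
Baby table (220^j mod 1433 for j=0..37):
  0:1  1:220  2:1111  3:810  4:508  5:1419  6:1219  7:209
  8:124  9:53  10:196  11:130  12:1373  13:1130  14:691  15:122
  16:1046  17:840  18:1376  19:357  20:1158  21:1119  22:1137  23:798
  24:734  25:984  26:97  27:1278  28:292  29:1188  30:554  31:75
  32:737  33:211  34:564  35:842  36:383  37:1146
Giant step factor: 220^(-38) ≡ 1319 (mod 1433).
Scan 132·1319^i mod 1433 for i = 0, 1, …:
  i=0: 132   i=1: 715   i=2: 171   i=3: 568
  i=4: 1166   i=5: 345   i=6: 794   i=7: 1196
  i=8: 1224   i=9: 898     …   i=26: 702
  i=27: 220
Match at i=27, j=1: n = 27·38 + 1 = 1027.

1027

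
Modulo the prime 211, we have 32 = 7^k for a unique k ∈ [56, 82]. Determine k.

Compute 7^56 mod 211 = 137, then multiply by 7 repeatedly:
  7^56=137  7^57=115  7^58=172  7^59=149  7^60=199
  7^61=127  7^62=45  7^63=104  7^64=95  7^65=32
Found 32 at exponent 65.

65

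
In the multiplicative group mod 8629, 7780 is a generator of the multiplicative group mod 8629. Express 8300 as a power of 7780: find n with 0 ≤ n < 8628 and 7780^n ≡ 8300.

Baby-step giant-step with m = ceil(sqrt(8628)) = 93.
Baby table (7780^j mod 8629 for j=0..92):
  0:1  1:7780  2:4594  3:2  4:6931  5:559  6:4  7:5233
  8:1118  9:8  10:1837  11:2236  12:16  13:3674  14:4472  15:32
  16:7348  17:315  18:64  19:6067  20:630  21:128  22:3505  23:1260
  24:256  25:7010  26:2520  27:512  28:5391  29:5040  30:1024  31:2153
  32:1451  33:2048  34:4306  35:2902  36:4096  37:8612  38:5804  39:8192
  40:8595  41:2979  42:7755  43:8561  44:5958  45:6881  46:8493  47:3287
  48:5133  49:8357  50:6574  51:1637  52:8085  53:4519  54:3274  55:7541
  56:409  57:6548  58:6453  59:818  60:4467  61:4277  62:1636  63:305
  64:8554  65:3272  66:610  67:8479  68:6544  69:1220  70:8329  71:4459
  72:2440  73:8029  74:289  75:4880  76:7429  77:578  78:1131  79:6229
  80:1156  81:2262  82:3829  83:2312  84:4524  85:7658  86:4624  87:419
  88:6687  89:619  90:838  91:4745  92:1238
Giant step factor: 7780^(-93) ≡ 901 (mod 8629).
Scan 8300·901^i mod 8629 for i = 0, 1, …:
  i=0: 8300   i=1: 5586   i=2: 2279   i=3: 8306
  i=4: 2363   i=5: 6329   i=6: 7289   i=7: 720
  i=8: 1545   i=9: 2776     …   i=39: 6284
  i=40: 1260
Match at i=40, j=23: n = 40·93 + 23 = 3743.

3743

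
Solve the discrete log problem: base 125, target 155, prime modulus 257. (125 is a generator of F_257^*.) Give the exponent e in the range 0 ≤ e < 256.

53

Baby-step giant-step with m = ceil(sqrt(256)) = 16.
Baby table (125^j mod 257 for j=0..15):
  0:1  1:125  2:205  3:182  4:134  5:45  6:228  7:230
  8:223  9:119  10:226  11:237  12:70  13:12  14:215  15:147
Giant step factor: 125^(-16) ≡ 255 (mod 257).
Scan 155·255^i mod 257 for i = 0, 1, …:
  i=0: 155   i=1: 204   i=2: 106   i=3: 45
Match at i=3, j=5: e = 3·16 + 5 = 53.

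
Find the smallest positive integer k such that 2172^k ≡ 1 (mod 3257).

3256

The order of 2172 must divide p − 1 = 3256 = 2^3 · 11 · 37.
Divisors: 1, 2, 4, 8, 11, 22, 37, 44, 74, 88, 148, 296, 407, 814, 1628, 3256.
Check each in increasing order: 2172^1 ≡ 2172;  2172^2 ≡ 1448;  2172^4 ≡ 2453;  2172^8 ≡ 1530;  2172^11 ≡ 1539;  2172^22 ≡ 682;  2172^37 ≡ 2137;  2172^44 ≡ 2630;  2172^74 ≡ 455;  2172^88 ≡ 2289;  2172^148 ≡ 1834;  2172^296 ≡ 2332;  2172^407 ≡ 904;  2172^814 ≡ 2966;  2172^1628 ≡ 3256;  2172^3256 ≡ 1.
Smallest exponent giving 1 is 3256.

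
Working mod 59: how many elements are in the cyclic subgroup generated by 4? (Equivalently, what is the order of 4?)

29

The order of 4 must divide p − 1 = 58 = 2 · 29.
Divisors: 1, 2, 29, 58.
Check each in increasing order: 4^1 ≡ 4;  4^2 ≡ 16;  4^29 ≡ 1.
Smallest exponent giving 1 is 29.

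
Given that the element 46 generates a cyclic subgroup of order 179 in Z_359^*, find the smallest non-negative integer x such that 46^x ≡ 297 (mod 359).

Baby-step giant-step with m = ceil(sqrt(179)) = 14.
Baby table (46^j mod 359 for j=0..13):
  0:1  1:46  2:321  3:47  4:8  5:9  6:55  7:17
  8:64  9:72  10:81  11:136  12:153  13:217
Giant step factor: 46^(-14) ≡ 200 (mod 359).
Scan 297·200^i mod 359 for i = 0, 1, …:
  i=0: 297   i=1: 165   i=2: 331   i=3: 144
  i=4: 80   i=5: 204   i=6: 233   i=7: 289
  i=8: 1
Match at i=8, j=0: x = 8·14 + 0 = 112.

112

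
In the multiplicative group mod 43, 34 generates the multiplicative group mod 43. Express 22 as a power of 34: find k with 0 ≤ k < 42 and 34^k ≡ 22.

Baby-step giant-step with m = ceil(sqrt(42)) = 7.
Baby table (34^j mod 43 for j=0..6):
  0:1  1:34  2:38  3:2  4:25  5:33  6:4
Giant step factor: 34^(-7) ≡ 37 (mod 43).
Scan 22·37^i mod 43 for i = 0, 1, …:
  i=0: 22   i=1: 40   i=2: 18   i=3: 21
  i=4: 3   i=5: 25
Match at i=5, j=4: k = 5·7 + 4 = 39.

39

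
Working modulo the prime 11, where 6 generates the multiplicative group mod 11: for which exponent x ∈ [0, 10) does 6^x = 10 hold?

5

Successive powers of 6 modulo 11:
  6^0=1  6^1=6  6^2=3  6^3=7  6^4=9  6^5=10
So 6^5 ≡ 10 (mod 11), giving x = 5.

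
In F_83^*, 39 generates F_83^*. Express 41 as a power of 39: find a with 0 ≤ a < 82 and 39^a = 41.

Baby-step giant-step with m = ceil(sqrt(82)) = 10.
Baby table (39^j mod 83 for j=0..9):
  0:1  1:39  2:27  3:57  4:65  5:45  6:12  7:53
  8:75  9:20
Giant step factor: 39^(-10) ≡ 78 (mod 83).
Scan 41·78^i mod 83 for i = 0, 1, …:
  i=0: 41   i=1: 44   i=2: 29   i=3: 21
  i=4: 61   i=5: 27
Match at i=5, j=2: a = 5·10 + 2 = 52.

52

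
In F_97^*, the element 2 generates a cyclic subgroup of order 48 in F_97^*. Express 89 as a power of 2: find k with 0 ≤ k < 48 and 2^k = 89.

Baby-step giant-step with m = ceil(sqrt(48)) = 7.
Baby table (2^j mod 97 for j=0..6):
  0:1  1:2  2:4  3:8  4:16  5:32  6:64
Giant step factor: 2^(-7) ≡ 72 (mod 97).
Scan 89·72^i mod 97 for i = 0, 1, …:
  i=0: 89   i=1: 6   i=2: 44   i=3: 64
Match at i=3, j=6: k = 3·7 + 6 = 27.

27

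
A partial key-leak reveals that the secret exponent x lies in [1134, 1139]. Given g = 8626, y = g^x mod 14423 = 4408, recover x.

Compute 8626^1134 mod 14423 = 12708, then multiply by 8626 repeatedly:
  8626^1134=12708  8626^1135=4408
Found 4408 at exponent 1135.

1135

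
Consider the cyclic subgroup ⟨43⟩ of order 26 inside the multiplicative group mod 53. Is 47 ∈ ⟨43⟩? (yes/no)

yes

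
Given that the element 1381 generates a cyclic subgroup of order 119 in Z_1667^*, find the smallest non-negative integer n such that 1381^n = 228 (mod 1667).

38

Baby-step giant-step with m = ceil(sqrt(119)) = 11.
Baby table (1381^j mod 1667 for j=0..10):
  0:1  1:1381  2:113  3:1022  4:1100  5:463  6:942  7:642
  8:1425  9:865  10:993
Giant step factor: 1381^(-11) ≡ 1083 (mod 1667).
Scan 228·1083^i mod 1667 for i = 0, 1, …:
  i=0: 228   i=1: 208   i=2: 219   i=3: 463
Match at i=3, j=5: n = 3·11 + 5 = 38.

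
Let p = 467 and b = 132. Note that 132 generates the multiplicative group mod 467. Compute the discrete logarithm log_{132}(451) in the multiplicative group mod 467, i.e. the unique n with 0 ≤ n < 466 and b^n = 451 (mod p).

Baby-step giant-step with m = ceil(sqrt(466)) = 22.
Baby table (132^j mod 467 for j=0..21):
  0:1  1:132  2:145  3:460  4:10  5:386  6:49  7:397
  8:100  9:124  10:23  11:234  12:66  13:306  14:230  15:5
  16:193  17:258  18:432  19:50  20:62  21:245
Giant step factor: 132^(-22) ≡ 4 (mod 467).
Scan 451·4^i mod 467 for i = 0, 1, …:
  i=0: 451   i=1: 403   i=2: 211   i=3: 377
  i=4: 107   i=5: 428   i=6: 311   i=7: 310
  i=8: 306
Match at i=8, j=13: n = 8·22 + 13 = 189.

189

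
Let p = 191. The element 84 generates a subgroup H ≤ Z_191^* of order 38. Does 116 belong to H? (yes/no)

116 ∈ ⟨84⟩ iff 116^38 ≡ 1 (mod 191), since |⟨84⟩| = 38.
116^38 mod 191 = 39.
Since 39 ≠ 1, 116 does not lie in the subgroup.

no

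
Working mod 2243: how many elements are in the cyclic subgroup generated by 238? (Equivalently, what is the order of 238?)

2242

The order of 238 must divide p − 1 = 2242 = 2 · 19 · 59.
Divisors: 1, 2, 19, 38, 59, 118, 1121, 2242.
Check each in increasing order: 238^1 ≡ 238;  238^2 ≡ 569;  238^19 ≡ 1020;  238^38 ≡ 1891;  238^59 ≡ 923;  238^118 ≡ 1832;  238^1121 ≡ 2242;  238^2242 ≡ 1.
Smallest exponent giving 1 is 2242.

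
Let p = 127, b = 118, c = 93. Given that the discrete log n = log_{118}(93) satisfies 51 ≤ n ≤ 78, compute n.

55

Compute 118^51 mod 127 = 51, then multiply by 118 repeatedly:
  118^51=51  118^52=49  118^53=67  118^54=32  118^55=93
Found 93 at exponent 55.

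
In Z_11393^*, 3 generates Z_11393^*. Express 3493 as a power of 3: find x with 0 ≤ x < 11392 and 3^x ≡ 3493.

Baby-step giant-step with m = ceil(sqrt(11392)) = 107.
Baby table (3^j mod 11393 for j=0..106):
  0:1  1:3  2:9  3:27  4:81  5:243  6:729  7:2187
  8:6561  9:8290  10:2084  11:6252  12:7363  13:10696  14:9302  15:5120
  16:3967  17:508  18:1524  19:4572  20:2323  21:6969  22:9514  23:5756
  24:5875  25:6232  26:7303  27:10516  28:8762  29:3500  30:10500  31:8714
  32:3356  33:10068  34:7418  35:10861  36:9797  37:6605  38:8422  39:2480
  40:7440  41:10927  42:9995  43:7199  44:10204  45:7826  46:692  47:2076
  48:6228  49:7291  50:10480  51:8654  52:3176  53:9528  54:5798  55:6001
  56:6610  57:8437  58:2525  59:7575  60:11332  61:11210  62:10844  63:9746
  64:6452  65:7963  66:1103  67:3309  68:9927  69:6995  70:9592  71:5990
  72:6577  73:8338  74:2228  75:6684  76:8659  77:3191  78:9573  79:5933
  80:6406  81:7825  82:689  83:2067  84:6201  85:7210  86:10237  87:7925
  88:989  89:2967  90:8901  91:3917  92:358  93:1074  94:3222  95:9666
  96:6212  97:7243  98:10336  99:8222  100:1880  101:5640  102:5527  103:5188
  104:4171  105:1120  106:3360
Giant step factor: 3^(-107) ≡ 10560 (mod 11393).
Scan 3493·10560^i mod 11393 for i = 0, 1, …:
  i=0: 3493   i=1: 6939   i=2: 7457   i=3: 8897
  i=4: 5642   i=5: 5523   i=6: 2113   i=7: 5786
  i=8: 10894   i=9: 5519     …   i=25: 8483
  i=26: 8714
Match at i=26, j=31: x = 26·107 + 31 = 2813.

2813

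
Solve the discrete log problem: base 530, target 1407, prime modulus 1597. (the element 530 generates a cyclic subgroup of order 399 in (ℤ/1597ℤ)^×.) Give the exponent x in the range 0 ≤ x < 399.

Baby-step giant-step with m = ceil(sqrt(399)) = 20.
Baby table (530^j mod 1597 for j=0..19):
  0:1  1:530  2:1425  3:1466  4:838  5:174  6:1191  7:415
  8:1161  9:485  10:1530  11:1221  12:345  13:792  14:1346  15:1118
  16:53  17:941  18:466  19:1042
Giant step factor: 530^(-20) ≡ 1285 (mod 1597).
Scan 1407·1285^i mod 1597 for i = 0, 1, …:
  i=0: 1407   i=1: 191   i=2: 1094   i=3: 430
  i=4: 1585   i=5: 550   i=6: 876   i=7: 1372
  i=8: 1529   i=9: 455     …   i=16: 833
  i=17: 415
Match at i=17, j=7: x = 17·20 + 7 = 347.

347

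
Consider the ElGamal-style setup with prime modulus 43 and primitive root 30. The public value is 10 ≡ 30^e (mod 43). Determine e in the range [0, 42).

20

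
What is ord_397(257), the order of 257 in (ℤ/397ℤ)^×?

The order of 257 must divide p − 1 = 396 = 2^2 · 3^2 · 11.
Divisors: 1, 2, 3, 4, 6, 9, 11, 12, 18, 22, 33, 36, 44, 66, 99, 132, 198, 396.
Check each in increasing order: 257^1 ≡ 257;  257^2 ≡ 147;  257^3 ≡ 64;  257^4 ≡ 171;  257^6 ≡ 126;  257^9 ≡ 124;  257^11 ≡ 363;  257^12 ≡ 393;  257^18 ≡ 290;  257^22 ≡ 362;  257^33 ≡ 396;  257^36 ≡ 333;  257^44 ≡ 34;  257^66 ≡ 1.
Smallest exponent giving 1 is 66.

66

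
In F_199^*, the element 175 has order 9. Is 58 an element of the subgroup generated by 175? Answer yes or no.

yes

58 ∈ ⟨175⟩ iff 58^9 ≡ 1 (mod 199), since |⟨175⟩| = 9.
58^9 mod 199 = 1.
Since 1 = 1, 58 lies in the subgroup.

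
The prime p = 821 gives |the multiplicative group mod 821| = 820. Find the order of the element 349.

205

The order of 349 must divide p − 1 = 820 = 2^2 · 5 · 41.
Divisors: 1, 2, 4, 5, 10, 20, 41, 82, 164, 205, 410, 820.
Check each in increasing order: 349^1 ≡ 349;  349^2 ≡ 293;  349^4 ≡ 465;  349^5 ≡ 548;  349^10 ≡ 639;  349^20 ≡ 284;  349^41 ≡ 138;  349^82 ≡ 161;  349^164 ≡ 470;  349^205 ≡ 1.
Smallest exponent giving 1 is 205.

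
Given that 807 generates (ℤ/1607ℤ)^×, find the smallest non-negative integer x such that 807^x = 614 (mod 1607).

Baby-step giant-step with m = ceil(sqrt(1606)) = 41.
Baby table (807^j mod 1607 for j=0..40):
  0:1  1:807  2:414  3:1449  4:1054  5:475  6:859  7:596
  8:479  9:873  10:645  11:1454  12:268  13:938  14:69  15:1045
  16:1247  17:347  18:411  19:635  20:1419  21:949  22:911  23:778
  24:1116  25:692  26:815  27:442  28:1547  29:1397  30:872  31:1445
  32:1040  33:426  34:1491  35:1201  36:186  37:651  38:1475  39:1145
  40:1597
Giant step factor: 807^(-41) ≡ 1056 (mod 1607).
Scan 614·1056^i mod 1607 for i = 0, 1, …:
  i=0: 614   i=1: 763   i=2: 621   i=3: 120
  i=4: 1374   i=5: 1430   i=6: 1107   i=7: 703
  i=8: 1541   i=9: 1012     …   i=15: 71
  i=16: 1054
Match at i=16, j=4: x = 16·41 + 4 = 660.

660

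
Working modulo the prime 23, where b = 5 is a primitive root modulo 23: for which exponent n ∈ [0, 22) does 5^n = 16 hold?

Successive powers of 5 modulo 23:
  5^0=1  5^1=5  5^2=2  5^3=10  5^4=4  5^5=20
  5^6=8  5^7=17  5^8=16
So 5^8 ≡ 16 (mod 23), giving n = 8.

8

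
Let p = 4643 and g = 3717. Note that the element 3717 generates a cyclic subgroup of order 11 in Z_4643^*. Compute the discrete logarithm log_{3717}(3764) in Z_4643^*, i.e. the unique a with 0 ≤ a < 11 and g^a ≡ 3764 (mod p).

9

Successive powers of 3717 modulo 4643:
  3717^0=1  3717^1=3717  3717^2=3164  3717^3=4512  3717^4=588  3717^5=3386
  3717^6=3232  3717^7=1903  3717^8=2162  3717^9=3764
So 3717^9 ≡ 3764 (mod 4643), giving a = 9.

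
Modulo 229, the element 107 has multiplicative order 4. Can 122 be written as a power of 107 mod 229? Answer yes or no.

yes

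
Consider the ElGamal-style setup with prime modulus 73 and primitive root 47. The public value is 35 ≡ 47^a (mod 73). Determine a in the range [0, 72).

Baby-step giant-step with m = ceil(sqrt(72)) = 9.
Baby table (47^j mod 73 for j=0..8):
  0:1  1:47  2:19  3:17  4:69  5:31  6:70  7:5
  8:16
Giant step factor: 47^(-9) ≡ 10 (mod 73).
Scan 35·10^i mod 73 for i = 0, 1, …:
  i=0: 35   i=1: 58   i=2: 69
Match at i=2, j=4: a = 2·9 + 4 = 22.

22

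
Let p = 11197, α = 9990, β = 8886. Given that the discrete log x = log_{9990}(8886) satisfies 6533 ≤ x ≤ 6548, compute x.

6539

Compute 9990^6533 mod 11197 = 3872, then multiply by 9990 repeatedly:
  9990^6533=3872  9990^6534=6842  9990^6535=5092  9990^6536=1109  9990^6537=5077
  9990^6538=8017  9990^6539=8886
Found 8886 at exponent 6539.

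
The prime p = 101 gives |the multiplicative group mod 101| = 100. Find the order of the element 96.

The order of 96 must divide p − 1 = 100 = 2^2 · 5^2.
Divisors: 1, 2, 4, 5, 10, 20, 25, 50, 100.
Check each in increasing order: 96^1 ≡ 96;  96^2 ≡ 25;  96^4 ≡ 19;  96^5 ≡ 6;  96^10 ≡ 36;  96^20 ≡ 84;  96^25 ≡ 100;  96^50 ≡ 1.
Smallest exponent giving 1 is 50.

50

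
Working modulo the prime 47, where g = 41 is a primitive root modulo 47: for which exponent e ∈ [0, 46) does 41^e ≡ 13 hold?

13

Successive powers of 41 modulo 47:
  41^0=1  41^1=41  41^2=36  41^3=19  41^4=27  41^5=26
  41^6=32  41^7=43  41^8=24  41^9=44  41^10=18  41^11=33
  41^12=37  41^13=13
So 41^13 ≡ 13 (mod 47), giving e = 13.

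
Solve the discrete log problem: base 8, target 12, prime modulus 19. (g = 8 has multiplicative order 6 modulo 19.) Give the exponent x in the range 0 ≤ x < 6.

Successive powers of 8 modulo 19:
  8^0=1  8^1=8  8^2=7  8^3=18  8^4=11  8^5=12
So 8^5 ≡ 12 (mod 19), giving x = 5.

5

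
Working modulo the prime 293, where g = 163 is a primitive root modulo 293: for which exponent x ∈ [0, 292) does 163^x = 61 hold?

Baby-step giant-step with m = ceil(sqrt(292)) = 18.
Baby table (163^j mod 293 for j=0..17):
  0:1  1:163  2:199  3:207  4:46  5:173  6:71  7:146
  8:65  9:47  10:43  11:270  12:60  13:111  14:220  15:114
  16:123  17:125
Giant step factor: 163^(-18) ≡ 102 (mod 293).
Scan 61·102^i mod 293 for i = 0, 1, …:
  i=0: 61   i=1: 69   i=2: 6   i=3: 26
  i=4: 15   i=5: 65
Match at i=5, j=8: x = 5·18 + 8 = 98.

98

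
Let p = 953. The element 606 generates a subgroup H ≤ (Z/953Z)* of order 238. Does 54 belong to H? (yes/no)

54 ∈ ⟨606⟩ iff 54^238 ≡ 1 (mod 953), since |⟨606⟩| = 238.
54^238 mod 953 = 511.
Since 511 ≠ 1, 54 does not lie in the subgroup.

no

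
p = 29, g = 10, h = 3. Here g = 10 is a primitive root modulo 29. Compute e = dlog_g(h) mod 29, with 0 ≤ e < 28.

27

Successive powers of 10 modulo 29:
  10^0=1  10^1=10  10^2=13  10^3=14  10^4=24  10^5=8
  10^6=22  10^7=17  10^8=25  10^9=18  10^10=6  10^11=2
  10^12=20  10^13=26  10^14=28  10^15=19  10^16=16  10^17=15
  10^18=5  10^19=21  10^20=7  10^21=12  10^22=4  10^23=11
  10^24=23  10^25=27  10^26=9  10^27=3
So 10^27 ≡ 3 (mod 29), giving e = 27.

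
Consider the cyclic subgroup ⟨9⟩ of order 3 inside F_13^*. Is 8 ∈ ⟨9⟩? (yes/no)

⟨9⟩ has order 3; its elements mod 13 are {1, 3, 9}.
8 is not in this set.

no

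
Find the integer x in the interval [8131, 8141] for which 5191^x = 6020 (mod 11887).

8140

Compute 5191^8131 mod 11887 = 5099, then multiply by 5191 repeatedly:
  5191^8131=5099  5191^8132=8447  5191^8133=9121  5191^8134=1190  5191^8135=7937
  5191^8136=625  5191^8137=11111  5191^8138=1477  5191^8139=11879  5191^8140=6020
Found 6020 at exponent 8140.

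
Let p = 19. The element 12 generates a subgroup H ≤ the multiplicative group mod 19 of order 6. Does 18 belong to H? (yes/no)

yes

⟨12⟩ has order 6; its elements mod 19 are {1, 7, 8, 11, 12, 18}.
18 is in this set.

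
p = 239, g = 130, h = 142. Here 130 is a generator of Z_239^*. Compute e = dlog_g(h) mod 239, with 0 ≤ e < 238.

Baby-step giant-step with m = ceil(sqrt(238)) = 16.
Baby table (130^j mod 239 for j=0..15):
  0:1  1:130  2:170  3:112  4:220  5:159  6:116  7:23
  8:122  9:86  10:186  11:41  12:72  13:39  14:51  15:177
Giant step factor: 130^(-16) ≡ 134 (mod 239).
Scan 142·134^i mod 239 for i = 0, 1, …:
  i=0: 142   i=1: 147   i=2: 100   i=3: 16
  i=4: 232   i=5: 18   i=6: 22   i=7: 80
  i=8: 204   i=9: 90     …   i=13: 211
  i=14: 72
Match at i=14, j=12: e = 14·16 + 12 = 236.

236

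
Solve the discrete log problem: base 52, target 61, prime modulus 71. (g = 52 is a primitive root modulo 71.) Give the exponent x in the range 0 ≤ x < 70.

59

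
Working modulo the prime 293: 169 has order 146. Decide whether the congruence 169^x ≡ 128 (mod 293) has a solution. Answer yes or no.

128 ∈ ⟨169⟩ iff 128^146 ≡ 1 (mod 293), since |⟨169⟩| = 146.
128^146 mod 293 = 292.
Since 292 ≠ 1, 128 does not lie in the subgroup.

no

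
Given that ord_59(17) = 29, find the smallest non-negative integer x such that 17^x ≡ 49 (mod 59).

27

Successive powers of 17 modulo 59:
  17^0=1  17^1=17  17^2=53  17^3=16  17^4=36  17^5=22
  17^6=20  17^7=45  17^8=57  17^9=25  17^10=12  17^11=27
  17^12=46  17^13=15  17^14=19  17^15=28  17^16=4  17^17=9
  17^18=35  17^19=5  17^20=26  17^21=29  17^22=21  17^23=3
  17^24=51  17^25=41  17^26=48  17^27=49
So 17^27 ≡ 49 (mod 59), giving x = 27.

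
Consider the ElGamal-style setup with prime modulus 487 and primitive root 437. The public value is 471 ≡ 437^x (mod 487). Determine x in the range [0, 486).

Baby-step giant-step with m = ceil(sqrt(486)) = 23.
Baby table (437^j mod 487 for j=0..22):
  0:1  1:437  2:65  3:159  4:329  5:108  6:444  7:202
  8:127  9:468  10:463  11:226  12:388  13:80  14:383  15:330
  16:58  17:22  18:361  19:456  20:89  21:420  22:428
Giant step factor: 437^(-23) ≡ 87 (mod 487).
Scan 471·87^i mod 487 for i = 0, 1, …:
  i=0: 471   i=1: 69   i=2: 159
Match at i=2, j=3: x = 2·23 + 3 = 49.

49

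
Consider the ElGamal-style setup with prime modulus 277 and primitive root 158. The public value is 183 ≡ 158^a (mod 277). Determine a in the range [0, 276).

25

Baby-step giant-step with m = ceil(sqrt(276)) = 17.
Baby table (158^j mod 277 for j=0..16):
  0:1  1:158  2:34  3:109  4:48  5:105  6:247  7:246
  8:88  9:54  10:222  11:174  12:69  13:99  14:130  15:42
  16:265
Giant step factor: 158^(-17) ≡ 58 (mod 277).
Scan 183·58^i mod 277 for i = 0, 1, …:
  i=0: 183   i=1: 88
Match at i=1, j=8: a = 1·17 + 8 = 25.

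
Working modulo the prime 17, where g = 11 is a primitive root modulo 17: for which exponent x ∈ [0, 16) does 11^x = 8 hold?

6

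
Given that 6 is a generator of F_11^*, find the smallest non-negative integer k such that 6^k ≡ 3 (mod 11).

2

Successive powers of 6 modulo 11:
  6^0=1  6^1=6  6^2=3
So 6^2 ≡ 3 (mod 11), giving k = 2.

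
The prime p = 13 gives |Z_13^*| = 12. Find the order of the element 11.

12

The order of 11 must divide p − 1 = 12 = 2^2 · 3.
Divisors: 1, 2, 3, 4, 6, 12.
Check each in increasing order: 11^1 ≡ 11;  11^2 ≡ 4;  11^3 ≡ 5;  11^4 ≡ 3;  11^6 ≡ 12;  11^12 ≡ 1.
Smallest exponent giving 1 is 12.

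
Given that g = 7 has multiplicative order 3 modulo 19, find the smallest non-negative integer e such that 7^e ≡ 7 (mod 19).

1

Successive powers of 7 modulo 19:
  7^0=1  7^1=7
So 7^1 ≡ 7 (mod 19), giving e = 1.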